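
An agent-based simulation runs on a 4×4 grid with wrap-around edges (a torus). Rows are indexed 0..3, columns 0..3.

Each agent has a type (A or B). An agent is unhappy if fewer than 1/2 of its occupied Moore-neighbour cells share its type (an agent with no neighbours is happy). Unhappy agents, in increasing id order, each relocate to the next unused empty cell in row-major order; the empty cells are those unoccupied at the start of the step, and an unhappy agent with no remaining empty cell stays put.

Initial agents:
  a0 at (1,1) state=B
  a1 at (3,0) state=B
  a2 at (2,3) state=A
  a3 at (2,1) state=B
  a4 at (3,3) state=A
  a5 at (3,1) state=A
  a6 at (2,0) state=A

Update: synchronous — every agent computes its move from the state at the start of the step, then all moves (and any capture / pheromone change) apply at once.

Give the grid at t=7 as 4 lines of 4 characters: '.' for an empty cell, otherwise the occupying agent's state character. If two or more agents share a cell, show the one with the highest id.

.B.A
.B..
AB.A
...A

t=1: a0@(1,1):B a1@(0,0):B a2@(2,3):A a3@(2,1):B a4@(3,3):A a5@(0,1):A a6@(2,0):A
t=2: a0@(1,1):B a1@(0,2):B a2@(2,3):A a3@(2,1):B a4@(3,3):A a5@(0,3):A a6@(2,0):A
t=3: a0@(1,1):B a1@(0,0):B a2@(2,3):A a3@(2,1):B a4@(3,3):A a5@(0,3):A a6@(2,0):A
t=4: a0@(1,1):B a1@(0,1):B a2@(2,3):A a3@(2,1):B a4@(3,3):A a5@(0,3):A a6@(2,0):A
t=5: (unchanged — steady state)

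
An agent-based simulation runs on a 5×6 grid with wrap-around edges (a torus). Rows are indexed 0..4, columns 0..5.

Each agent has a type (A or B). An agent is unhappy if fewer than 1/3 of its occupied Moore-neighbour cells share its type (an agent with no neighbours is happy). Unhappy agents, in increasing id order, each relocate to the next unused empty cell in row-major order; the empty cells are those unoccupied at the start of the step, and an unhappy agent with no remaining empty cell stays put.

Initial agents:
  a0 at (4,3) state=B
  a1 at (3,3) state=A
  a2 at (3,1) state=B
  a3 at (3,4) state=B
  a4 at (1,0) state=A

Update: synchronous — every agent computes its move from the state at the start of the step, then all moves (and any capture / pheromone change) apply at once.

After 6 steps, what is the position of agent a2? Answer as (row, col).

(3, 1)

t=1: a0@(4,3):B a1@(0,0):A a2@(3,1):B a3@(3,4):B a4@(1,0):A
t=2: (unchanged — steady state)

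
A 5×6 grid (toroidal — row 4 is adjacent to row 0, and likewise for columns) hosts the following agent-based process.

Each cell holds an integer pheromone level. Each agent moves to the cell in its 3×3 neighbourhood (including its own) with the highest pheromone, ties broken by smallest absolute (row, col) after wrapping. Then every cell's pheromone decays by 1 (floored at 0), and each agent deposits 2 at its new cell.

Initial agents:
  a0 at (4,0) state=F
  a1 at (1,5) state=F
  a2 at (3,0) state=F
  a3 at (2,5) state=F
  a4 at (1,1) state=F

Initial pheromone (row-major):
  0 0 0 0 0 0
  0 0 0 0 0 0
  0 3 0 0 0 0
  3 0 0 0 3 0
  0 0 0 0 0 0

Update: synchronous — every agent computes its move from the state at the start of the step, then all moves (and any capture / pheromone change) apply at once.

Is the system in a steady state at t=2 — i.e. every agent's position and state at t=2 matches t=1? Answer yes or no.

t=1: a0@(3,0) a1@(0,0) a2@(2,1) a3@(3,0) a4@(2,1) | pheromone: 2 0 0 0 0 0 / 0 0 0 0 0 0 / 0 6 0 0 0 0 / 6 0 0 0 2 0 / 0 0 0 0 0 0
t=2: a0@(2,1) a1@(0,0) a2@(2,1) a3@(2,1) a4@(2,1) | pheromone: 3 0 0 0 0 0 / 0 0 0 0 0 0 / 0 13 0 0 0 0 / 5 0 0 0 1 0 / 0 0 0 0 0 0

no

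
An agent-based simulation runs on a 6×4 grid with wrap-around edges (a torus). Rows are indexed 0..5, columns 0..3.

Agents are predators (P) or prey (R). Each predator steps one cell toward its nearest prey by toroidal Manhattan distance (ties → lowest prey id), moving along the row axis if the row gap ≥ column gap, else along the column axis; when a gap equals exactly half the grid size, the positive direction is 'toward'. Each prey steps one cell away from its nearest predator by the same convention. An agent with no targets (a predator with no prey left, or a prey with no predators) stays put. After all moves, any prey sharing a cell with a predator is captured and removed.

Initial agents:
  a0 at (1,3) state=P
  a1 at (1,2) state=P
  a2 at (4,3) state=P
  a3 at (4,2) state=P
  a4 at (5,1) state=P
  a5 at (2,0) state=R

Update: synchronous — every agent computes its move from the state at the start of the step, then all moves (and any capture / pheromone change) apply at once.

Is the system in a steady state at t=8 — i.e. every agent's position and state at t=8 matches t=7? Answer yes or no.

t=1: a0@(2,3):P a1@(1,3):P a2@(3,3):P a3@(3,2):P a4@(0,1):P a5@(3,0):R
t=2: a0@(3,3):P a1@(2,3):P a2@(3,0):P a3@(3,3):P a4@(1,1):P a5@(3,1):R
t=3: a0@(3,0):P a1@(2,0):P a2@(3,1):P a3@(3,0):P a4@(2,1):P a5@(3,2):R
t=4: a0@(3,1):P a1@(2,1):P a2@(3,2):P a3@(3,1):P a4@(3,1):P a5@(3,3):R
t=5: a0@(3,2):P a1@(2,2):P a2@(3,3):P a3@(3,2):P a4@(3,2):P a5@(3,0):R
t=6: a0@(3,3):P a1@(2,3):P a2@(3,0):P a3@(3,3):P a4@(3,3):P a5@(3,1):R
t=7: a0@(3,0):P a1@(2,0):P a2@(3,1):P a3@(3,0):P a4@(3,0):P a5@(3,2):R
t=8: a0@(3,1):P a1@(2,1):P a2@(3,2):P a3@(3,1):P a4@(3,1):P a5@(3,3):R

no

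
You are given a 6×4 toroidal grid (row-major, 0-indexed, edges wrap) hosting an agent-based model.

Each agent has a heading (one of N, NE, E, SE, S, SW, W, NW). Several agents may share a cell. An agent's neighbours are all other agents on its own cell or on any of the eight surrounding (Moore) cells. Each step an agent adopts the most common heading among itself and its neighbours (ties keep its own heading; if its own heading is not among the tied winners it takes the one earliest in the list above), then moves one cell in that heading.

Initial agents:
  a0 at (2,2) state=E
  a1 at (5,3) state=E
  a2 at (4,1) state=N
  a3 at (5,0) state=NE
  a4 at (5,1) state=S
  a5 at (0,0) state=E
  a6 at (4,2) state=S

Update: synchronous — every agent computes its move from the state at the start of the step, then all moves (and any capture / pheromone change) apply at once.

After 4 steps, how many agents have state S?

4

t=1: a0@(2,3):E a1@(5,0):E a2@(5,1):S a3@(5,1):E a4@(0,1):S a5@(0,1):E a6@(5,2):S
t=2: a0@(2,0):E a1@(5,1):E a2@(0,1):S a3@(5,2):E a4@(1,1):S a5@(0,2):E a6@(0,2):S
t=3: a0@(2,1):E a1@(5,2):E a2@(1,1):S a3@(5,3):E a4@(2,1):S a5@(0,3):E a6@(1,2):S
t=4: a0@(3,1):S a1@(5,3):E a2@(2,1):S a3@(5,0):E a4@(3,1):S a5@(0,0):E a6@(2,2):S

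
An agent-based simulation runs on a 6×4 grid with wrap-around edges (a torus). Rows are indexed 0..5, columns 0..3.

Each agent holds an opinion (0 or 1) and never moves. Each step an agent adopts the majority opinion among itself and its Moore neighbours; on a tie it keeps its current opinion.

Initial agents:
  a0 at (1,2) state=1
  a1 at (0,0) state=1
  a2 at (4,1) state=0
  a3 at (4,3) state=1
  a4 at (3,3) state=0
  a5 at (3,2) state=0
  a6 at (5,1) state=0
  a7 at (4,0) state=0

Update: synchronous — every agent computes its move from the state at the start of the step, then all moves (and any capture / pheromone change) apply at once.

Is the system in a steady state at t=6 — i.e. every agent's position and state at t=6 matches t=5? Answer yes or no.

t=1: a0@(1,2):1 a1@(0,0):1 a2@(4,1):0 a3@(4,3):0 a4@(3,3):0 a5@(3,2):0 a6@(5,1):0 a7@(4,0):0
t=2: (unchanged — steady state)

yes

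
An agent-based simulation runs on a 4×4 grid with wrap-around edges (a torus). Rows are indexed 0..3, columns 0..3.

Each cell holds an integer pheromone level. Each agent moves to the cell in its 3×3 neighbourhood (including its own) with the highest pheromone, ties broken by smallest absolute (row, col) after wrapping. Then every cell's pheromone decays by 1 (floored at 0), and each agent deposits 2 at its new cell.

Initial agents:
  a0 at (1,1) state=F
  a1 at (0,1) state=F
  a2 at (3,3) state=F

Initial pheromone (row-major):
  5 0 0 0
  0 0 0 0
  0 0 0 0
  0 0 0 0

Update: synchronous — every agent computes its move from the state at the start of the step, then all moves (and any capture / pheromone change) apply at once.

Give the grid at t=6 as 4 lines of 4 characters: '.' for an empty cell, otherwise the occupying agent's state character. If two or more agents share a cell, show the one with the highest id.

F...
....
....
....

t=1: a0@(0,0) a1@(0,0) a2@(0,0) | pheromone: 10 0 0 0 / 0 0 0 0 / 0 0 0 0 / 0 0 0 0
t=2: a0@(0,0) a1@(0,0) a2@(0,0) | pheromone: 15 0 0 0 / 0 0 0 0 / 0 0 0 0 / 0 0 0 0
t=3: a0@(0,0) a1@(0,0) a2@(0,0) | pheromone: 20 0 0 0 / 0 0 0 0 / 0 0 0 0 / 0 0 0 0
t=4: a0@(0,0) a1@(0,0) a2@(0,0) | pheromone: 25 0 0 0 / 0 0 0 0 / 0 0 0 0 / 0 0 0 0
t=5: a0@(0,0) a1@(0,0) a2@(0,0) | pheromone: 30 0 0 0 / 0 0 0 0 / 0 0 0 0 / 0 0 0 0
t=6: a0@(0,0) a1@(0,0) a2@(0,0) | pheromone: 35 0 0 0 / 0 0 0 0 / 0 0 0 0 / 0 0 0 0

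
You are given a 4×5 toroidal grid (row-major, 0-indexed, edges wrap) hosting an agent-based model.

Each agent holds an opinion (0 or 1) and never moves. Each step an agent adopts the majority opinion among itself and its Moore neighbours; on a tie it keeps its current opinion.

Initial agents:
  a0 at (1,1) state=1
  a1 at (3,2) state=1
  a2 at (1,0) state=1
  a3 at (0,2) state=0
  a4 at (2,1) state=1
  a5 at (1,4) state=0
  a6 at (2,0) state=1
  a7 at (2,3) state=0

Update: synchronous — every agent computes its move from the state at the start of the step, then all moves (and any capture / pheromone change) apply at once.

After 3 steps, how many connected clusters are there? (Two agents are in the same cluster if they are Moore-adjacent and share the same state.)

t=1: a0@(1,1):1 a1@(3,2):1 a2@(1,0):1 a3@(0,2):1 a4@(2,1):1 a5@(1,4):0 a6@(2,0):1 a7@(2,3):0
t=2: (unchanged — steady state)

2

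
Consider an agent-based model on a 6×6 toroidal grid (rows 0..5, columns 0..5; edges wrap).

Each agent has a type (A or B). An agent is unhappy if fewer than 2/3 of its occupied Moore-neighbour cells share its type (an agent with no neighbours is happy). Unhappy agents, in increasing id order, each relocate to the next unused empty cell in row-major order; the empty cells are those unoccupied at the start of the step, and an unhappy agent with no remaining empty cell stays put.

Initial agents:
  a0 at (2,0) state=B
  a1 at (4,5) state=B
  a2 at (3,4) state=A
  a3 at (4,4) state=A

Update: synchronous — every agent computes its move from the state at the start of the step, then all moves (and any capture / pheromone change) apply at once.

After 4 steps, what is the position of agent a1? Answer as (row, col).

t=1: a0@(2,0):B a1@(0,0):B a2@(0,1):A a3@(0,2):A
t=2: a0@(2,0):B a1@(0,3):B a2@(0,4):A a3@(0,2):A
t=3: a0@(2,0):B a1@(0,0):B a2@(0,1):A a3@(0,5):A
t=4: a0@(2,0):B a1@(0,2):B a2@(0,3):A a3@(0,4):A

(0, 2)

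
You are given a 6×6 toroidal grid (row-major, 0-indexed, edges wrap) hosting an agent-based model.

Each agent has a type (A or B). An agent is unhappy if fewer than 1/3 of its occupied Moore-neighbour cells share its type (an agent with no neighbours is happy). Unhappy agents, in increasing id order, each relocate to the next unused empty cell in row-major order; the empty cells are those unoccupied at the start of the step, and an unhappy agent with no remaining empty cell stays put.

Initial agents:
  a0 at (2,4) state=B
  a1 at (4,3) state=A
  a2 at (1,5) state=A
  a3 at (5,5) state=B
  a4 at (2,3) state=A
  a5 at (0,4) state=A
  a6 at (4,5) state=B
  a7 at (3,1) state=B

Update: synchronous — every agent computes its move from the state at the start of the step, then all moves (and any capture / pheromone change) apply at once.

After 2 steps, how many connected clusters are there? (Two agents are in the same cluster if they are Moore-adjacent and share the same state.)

5

t=1: a0@(0,0):B a1@(4,3):A a2@(1,5):A a3@(5,5):B a4@(0,1):A a5@(0,4):A a6@(4,5):B a7@(3,1):B
t=2: a0@(0,0):B a1@(4,3):A a2@(1,5):A a3@(5,5):B a4@(0,2):A a5@(0,4):A a6@(4,5):B a7@(3,1):B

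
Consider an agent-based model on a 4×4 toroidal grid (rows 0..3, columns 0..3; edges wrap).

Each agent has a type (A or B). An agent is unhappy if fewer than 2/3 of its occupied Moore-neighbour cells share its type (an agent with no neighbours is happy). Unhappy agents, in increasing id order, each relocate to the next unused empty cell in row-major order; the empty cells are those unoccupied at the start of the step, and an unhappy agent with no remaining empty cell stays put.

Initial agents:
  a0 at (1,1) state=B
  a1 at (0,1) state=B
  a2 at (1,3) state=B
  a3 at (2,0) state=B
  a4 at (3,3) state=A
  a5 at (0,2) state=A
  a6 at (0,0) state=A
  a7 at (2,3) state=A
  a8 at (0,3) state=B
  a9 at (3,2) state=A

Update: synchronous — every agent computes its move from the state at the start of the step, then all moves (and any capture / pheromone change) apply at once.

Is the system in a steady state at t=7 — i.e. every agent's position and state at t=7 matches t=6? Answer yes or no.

no

t=1: a0@(1,0):B a1@(1,2):B a2@(2,1):B a3@(2,2):B a4@(3,3):A a5@(3,0):A a6@(3,1):A a7@(2,3):A a8@(0,3):B a9@(3,2):A
t=2: a0@(1,0):B a1@(1,2):B a2@(0,0):B a3@(0,1):B a4@(0,2):A a5@(1,1):A a6@(1,3):A a7@(2,0):A a8@(0,3):B a9@(3,2):A
t=3: a0@(2,1):B a1@(2,2):B a2@(2,3):B a3@(3,0):B a4@(3,1):A a5@(3,3):A a6@(1,3):A a7@(2,0):A a8@(0,3):B a9@(3,2):A
t=4: a0@(0,0):B a1@(0,1):B a2@(0,2):B a3@(1,0):B a4@(1,1):A a5@(1,2):A a6@(1,3):A a7@(2,0):A a8@(0,3):B a9@(3,2):A
t=5: a0@(2,1):B a1@(2,2):B a2@(2,3):B a3@(3,0):B a4@(3,1):A a5@(3,3):A a6@(1,3):A a7@(2,0):A a8@(0,3):B a9@(3,2):A
t=6: a0@(0,0):B a1@(0,1):B a2@(0,2):B a3@(1,0):B a4@(1,1):A a5@(1,2):A a6@(1,3):A a7@(2,0):A a8@(0,3):B a9@(3,2):A
t=7: a0@(2,1):B a1@(2,2):B a2@(2,3):B a3@(3,0):B a4@(3,1):A a5@(3,3):A a6@(1,3):A a7@(2,0):A a8@(0,3):B a9@(3,2):A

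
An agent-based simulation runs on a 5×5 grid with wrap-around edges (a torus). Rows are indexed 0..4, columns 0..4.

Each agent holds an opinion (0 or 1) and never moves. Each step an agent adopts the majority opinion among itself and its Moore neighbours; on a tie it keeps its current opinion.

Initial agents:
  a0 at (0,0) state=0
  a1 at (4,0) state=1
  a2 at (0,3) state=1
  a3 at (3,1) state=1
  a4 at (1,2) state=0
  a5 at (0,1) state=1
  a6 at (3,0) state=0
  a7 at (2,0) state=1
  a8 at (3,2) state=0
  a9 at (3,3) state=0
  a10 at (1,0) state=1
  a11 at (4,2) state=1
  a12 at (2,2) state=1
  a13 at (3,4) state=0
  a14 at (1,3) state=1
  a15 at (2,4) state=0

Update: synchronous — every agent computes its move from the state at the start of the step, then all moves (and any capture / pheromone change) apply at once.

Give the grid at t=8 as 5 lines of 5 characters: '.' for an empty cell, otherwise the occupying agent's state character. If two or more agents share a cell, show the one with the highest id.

t=1: a0@(0,0):1 a1@(4,0):1 a2@(0,3):1 a3@(3,1):1 a4@(1,2):1 a5@(0,1):1 a6@(3,0):0 a7@(2,0):1 a8@(3,2):1 a9@(3,3):0 a10@(1,0):1 a11@(4,2):1 a12@(2,2):1 a13@(3,4):0 a14@(1,3):1 a15@(2,4):0
t=2: (unchanged — steady state)

11.1.
1.11.
1.1.0
01100
1.1..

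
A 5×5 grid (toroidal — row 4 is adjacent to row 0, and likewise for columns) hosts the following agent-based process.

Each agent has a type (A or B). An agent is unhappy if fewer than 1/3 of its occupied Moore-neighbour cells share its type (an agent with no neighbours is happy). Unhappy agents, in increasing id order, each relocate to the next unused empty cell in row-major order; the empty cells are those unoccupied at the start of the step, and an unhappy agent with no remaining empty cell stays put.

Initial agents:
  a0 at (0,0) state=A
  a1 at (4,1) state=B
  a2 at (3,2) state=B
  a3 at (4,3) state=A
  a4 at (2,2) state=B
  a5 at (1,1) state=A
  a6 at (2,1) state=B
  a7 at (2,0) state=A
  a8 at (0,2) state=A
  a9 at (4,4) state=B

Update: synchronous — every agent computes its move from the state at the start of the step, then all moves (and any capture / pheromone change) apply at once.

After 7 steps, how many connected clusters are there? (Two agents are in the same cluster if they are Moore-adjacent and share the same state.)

2

t=1: a0@(0,0):A a1@(4,1):B a2@(3,2):B a3@(4,3):A a4@(2,2):B a5@(1,1):A a6@(2,1):B a7@(2,0):A a8@(0,2):A a9@(0,1):B
t=2: a0@(0,0):A a1@(4,1):B a2@(3,2):B a3@(4,3):A a4@(2,2):B a5@(1,1):A a6@(2,1):B a7@(2,0):A a8@(0,2):A a9@(0,3):B
t=3: a0@(0,0):A a1@(4,1):B a2@(3,2):B a3@(4,3):A a4@(2,2):B a5@(1,1):A a6@(2,1):B a7@(2,0):A a8@(0,2):A a9@(0,1):B
t=4: a0@(0,0):A a1@(4,1):B a2@(3,2):B a3@(4,3):A a4@(2,2):B a5@(1,1):A a6@(2,1):B a7@(2,0):A a8@(0,2):A a9@(0,3):B
t=5: a0@(0,0):A a1@(4,1):B a2@(3,2):B a3@(4,3):A a4@(2,2):B a5@(1,1):A a6@(2,1):B a7@(2,0):A a8@(0,2):A a9@(0,1):B
t=6: a0@(0,0):A a1@(4,1):B a2@(3,2):B a3@(4,3):A a4@(2,2):B a5@(1,1):A a6@(2,1):B a7@(2,0):A a8@(0,2):A a9@(0,3):B
t=7: a0@(0,0):A a1@(4,1):B a2@(3,2):B a3@(4,3):A a4@(2,2):B a5@(1,1):A a6@(2,1):B a7@(2,0):A a8@(0,2):A a9@(0,1):B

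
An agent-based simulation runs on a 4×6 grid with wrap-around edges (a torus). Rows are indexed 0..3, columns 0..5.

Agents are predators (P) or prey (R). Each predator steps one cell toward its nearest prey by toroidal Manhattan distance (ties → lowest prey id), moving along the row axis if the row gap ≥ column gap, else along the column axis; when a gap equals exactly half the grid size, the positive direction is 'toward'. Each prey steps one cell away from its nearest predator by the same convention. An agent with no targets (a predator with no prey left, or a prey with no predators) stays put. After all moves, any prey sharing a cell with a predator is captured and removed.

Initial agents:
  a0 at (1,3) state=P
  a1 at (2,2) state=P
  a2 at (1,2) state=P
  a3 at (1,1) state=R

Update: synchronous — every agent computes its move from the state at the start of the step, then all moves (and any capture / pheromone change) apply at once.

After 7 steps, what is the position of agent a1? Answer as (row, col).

(1, 2)

t=1: a0@(1,2):P a1@(1,2):P a2@(1,1):P a3@(1,0):R
t=2: a0@(1,1):P a1@(1,1):P a2@(1,0):P a3@(1,5):R
t=3: a0@(1,0):P a1@(1,0):P a2@(1,5):P a3@(1,4):R
t=4: a0@(1,5):P a1@(1,5):P a2@(1,4):P a3@(1,3):R
t=5: a0@(1,4):P a1@(1,4):P a2@(1,3):P a3@(1,2):R
t=6: a0@(1,3):P a1@(1,3):P a2@(1,2):P a3@(1,1):R
t=7: a0@(1,2):P a1@(1,2):P a2@(1,1):P a3@(1,0):R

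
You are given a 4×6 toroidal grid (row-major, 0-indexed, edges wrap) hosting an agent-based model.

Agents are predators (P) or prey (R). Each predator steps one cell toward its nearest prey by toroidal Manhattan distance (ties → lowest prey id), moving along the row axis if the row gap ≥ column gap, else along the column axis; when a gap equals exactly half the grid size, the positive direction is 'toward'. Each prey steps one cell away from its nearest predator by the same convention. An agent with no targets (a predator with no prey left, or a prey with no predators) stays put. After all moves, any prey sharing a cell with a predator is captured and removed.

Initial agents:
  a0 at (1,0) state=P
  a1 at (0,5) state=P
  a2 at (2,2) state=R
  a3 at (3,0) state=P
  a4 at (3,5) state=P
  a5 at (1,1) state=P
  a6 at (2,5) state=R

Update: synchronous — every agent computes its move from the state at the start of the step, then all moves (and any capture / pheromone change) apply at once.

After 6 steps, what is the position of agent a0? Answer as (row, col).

t=1: a0@(2,0):P a1@(1,5):P a2@(3,2):R a3@(2,0):P a4@(2,5):P a5@(2,1):P
t=2: a0@(2,1):P a1@(1,0):P a2@(0,2):R a3@(2,1):P a4@(2,0):P a5@(3,1):P
t=3: a0@(3,1):P a1@(1,1):P a2@(1,2):R a3@(3,1):P a4@(3,0):P a5@(0,1):P
t=4: a0@(0,1):P a1@(1,2):P a2@(1,3):R a3@(0,1):P a4@(0,0):P a5@(1,1):P
t=5: a0@(0,2):P a1@(1,3):P a2@(1,4):R a3@(0,2):P a4@(0,1):P a5@(1,2):P
t=6: a0@(0,3):P a1@(1,4):P a2@(1,5):R a3@(0,3):P a4@(0,2):P a5@(1,3):P

(0, 3)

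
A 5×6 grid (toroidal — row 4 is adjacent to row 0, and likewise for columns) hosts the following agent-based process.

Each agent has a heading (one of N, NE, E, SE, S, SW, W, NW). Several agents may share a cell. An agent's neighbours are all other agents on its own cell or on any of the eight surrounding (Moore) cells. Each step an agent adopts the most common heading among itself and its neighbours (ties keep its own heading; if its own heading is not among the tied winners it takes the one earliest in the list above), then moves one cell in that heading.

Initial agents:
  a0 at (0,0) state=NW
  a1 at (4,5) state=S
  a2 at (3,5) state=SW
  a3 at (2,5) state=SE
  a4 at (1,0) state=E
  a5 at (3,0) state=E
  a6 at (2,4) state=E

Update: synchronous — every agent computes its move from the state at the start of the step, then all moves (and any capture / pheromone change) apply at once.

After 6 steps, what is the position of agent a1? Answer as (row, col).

t=1: a0@(4,5):NW a1@(0,5):S a2@(3,0):E a3@(2,0):E a4@(1,1):E a5@(3,1):E a6@(2,5):E
t=2: a0@(3,4):NW a1@(1,5):S a2@(3,1):E a3@(2,1):E a4@(1,2):E a5@(3,2):E a6@(2,0):E
t=3: a0@(2,3):NW a1@(2,5):S a2@(3,2):E a3@(2,2):E a4@(1,3):E a5@(3,3):E a6@(2,1):E
t=4: a0@(2,4):E a1@(3,5):S a2@(3,3):E a3@(2,3):E a4@(1,4):E a5@(3,4):E a6@(2,2):E
t=5: a0@(2,5):E a1@(3,0):E a2@(3,4):E a3@(2,4):E a4@(1,5):E a5@(3,5):E a6@(2,3):E
t=6: a0@(2,0):E a1@(3,1):E a2@(3,5):E a3@(2,5):E a4@(1,0):E a5@(3,0):E a6@(2,4):E

(3, 1)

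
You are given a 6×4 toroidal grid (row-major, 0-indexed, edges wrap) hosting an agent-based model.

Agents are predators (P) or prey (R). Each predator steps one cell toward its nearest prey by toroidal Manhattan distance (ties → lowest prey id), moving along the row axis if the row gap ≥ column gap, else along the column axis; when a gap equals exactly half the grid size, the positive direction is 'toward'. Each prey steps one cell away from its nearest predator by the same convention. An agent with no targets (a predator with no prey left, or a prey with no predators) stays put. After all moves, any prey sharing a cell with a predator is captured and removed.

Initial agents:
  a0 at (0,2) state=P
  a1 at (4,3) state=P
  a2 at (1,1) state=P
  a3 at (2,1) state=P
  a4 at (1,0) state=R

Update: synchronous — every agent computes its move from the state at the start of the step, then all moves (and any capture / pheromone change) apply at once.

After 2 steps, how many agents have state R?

1

t=1: a0@(0,3):P a1@(5,3):P a2@(1,0):P a3@(1,1):P a4@(1,3):R
t=2: a0@(1,3):P a1@(0,3):P a2@(1,3):P a3@(1,2):P a4@(2,3):R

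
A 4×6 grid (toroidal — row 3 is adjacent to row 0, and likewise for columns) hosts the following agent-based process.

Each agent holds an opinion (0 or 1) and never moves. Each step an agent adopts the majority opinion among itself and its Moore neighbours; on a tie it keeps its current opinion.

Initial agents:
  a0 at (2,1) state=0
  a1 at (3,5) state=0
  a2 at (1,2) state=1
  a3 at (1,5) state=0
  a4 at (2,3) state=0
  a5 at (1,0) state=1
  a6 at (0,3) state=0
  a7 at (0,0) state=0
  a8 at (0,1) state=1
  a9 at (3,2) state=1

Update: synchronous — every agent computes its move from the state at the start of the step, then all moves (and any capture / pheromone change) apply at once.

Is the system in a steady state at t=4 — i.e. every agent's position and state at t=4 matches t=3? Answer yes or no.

no

t=1: a0@(2,1):1 a1@(3,5):0 a2@(1,2):0 a3@(1,5):0 a4@(2,3):1 a5@(1,0):0 a6@(0,3):1 a7@(0,0):0 a8@(0,1):1 a9@(3,2):0
t=2: a0@(2,1):0 a1@(3,5):0 a2@(1,2):1 a3@(1,5):0 a4@(2,3):0 a5@(1,0):0 a6@(0,3):0 a7@(0,0):0 a8@(0,1):0 a9@(3,2):1
t=3: a0@(2,1):0 a1@(3,5):0 a2@(1,2):0 a3@(1,5):0 a4@(2,3):1 a5@(1,0):0 a6@(0,3):1 a7@(0,0):0 a8@(0,1):0 a9@(3,2):0
t=4: a0@(2,1):0 a1@(3,5):0 a2@(1,2):0 a3@(1,5):0 a4@(2,3):0 a5@(1,0):0 a6@(0,3):0 a7@(0,0):0 a8@(0,1):0 a9@(3,2):0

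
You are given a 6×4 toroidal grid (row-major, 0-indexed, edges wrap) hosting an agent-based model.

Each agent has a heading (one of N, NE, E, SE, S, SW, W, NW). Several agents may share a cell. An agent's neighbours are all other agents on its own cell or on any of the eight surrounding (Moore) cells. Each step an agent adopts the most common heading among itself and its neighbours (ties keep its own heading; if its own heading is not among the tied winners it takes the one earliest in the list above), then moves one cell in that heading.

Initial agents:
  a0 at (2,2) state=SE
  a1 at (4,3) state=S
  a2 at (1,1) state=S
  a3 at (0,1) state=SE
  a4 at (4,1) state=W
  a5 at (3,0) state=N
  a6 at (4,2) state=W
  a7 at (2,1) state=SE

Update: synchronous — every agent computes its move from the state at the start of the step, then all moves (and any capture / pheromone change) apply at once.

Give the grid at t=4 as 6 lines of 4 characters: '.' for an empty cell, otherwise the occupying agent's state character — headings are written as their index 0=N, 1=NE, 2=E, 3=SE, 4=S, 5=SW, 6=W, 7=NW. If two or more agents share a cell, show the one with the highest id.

.33.
.3..
...4
....
.3..
.3..

t=1: a0@(3,3):SE a1@(5,3):S a2@(2,2):SE a3@(1,2):SE a4@(4,0):W a5@(2,0):N a6@(4,1):W a7@(3,2):SE
t=2: a0@(4,0):SE a1@(0,3):S a2@(3,3):SE a3@(2,3):SE a4@(4,3):W a5@(1,0):N a6@(4,0):W a7@(4,3):SE
t=3: a0@(5,1):SE a1@(1,3):S a2@(4,0):SE a3@(3,0):SE a4@(5,0):SE a5@(0,0):N a6@(5,1):SE a7@(5,0):SE
t=4: a0@(0,2):SE a1@(2,3):S a2@(5,1):SE a3@(4,1):SE a4@(0,1):SE a5@(1,1):SE a6@(0,2):SE a7@(0,1):SE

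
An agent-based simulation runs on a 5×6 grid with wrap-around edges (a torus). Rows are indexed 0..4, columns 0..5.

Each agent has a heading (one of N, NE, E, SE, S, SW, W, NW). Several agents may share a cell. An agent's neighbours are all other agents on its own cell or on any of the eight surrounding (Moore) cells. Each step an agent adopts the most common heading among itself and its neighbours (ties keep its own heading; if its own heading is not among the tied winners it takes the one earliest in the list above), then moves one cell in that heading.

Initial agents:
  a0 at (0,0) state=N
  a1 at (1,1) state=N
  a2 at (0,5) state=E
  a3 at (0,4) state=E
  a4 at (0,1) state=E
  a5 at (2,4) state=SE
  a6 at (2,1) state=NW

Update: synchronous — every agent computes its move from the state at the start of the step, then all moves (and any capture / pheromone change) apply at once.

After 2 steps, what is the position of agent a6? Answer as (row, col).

t=1: a0@(4,0):N a1@(0,1):N a2@(0,0):E a3@(0,5):E a4@(4,1):N a5@(3,5):SE a6@(1,0):NW
t=2: a0@(3,0):N a1@(4,1):N a2@(4,0):N a3@(0,0):E a4@(3,1):N a5@(4,0):SE a6@(1,1):E

(1, 1)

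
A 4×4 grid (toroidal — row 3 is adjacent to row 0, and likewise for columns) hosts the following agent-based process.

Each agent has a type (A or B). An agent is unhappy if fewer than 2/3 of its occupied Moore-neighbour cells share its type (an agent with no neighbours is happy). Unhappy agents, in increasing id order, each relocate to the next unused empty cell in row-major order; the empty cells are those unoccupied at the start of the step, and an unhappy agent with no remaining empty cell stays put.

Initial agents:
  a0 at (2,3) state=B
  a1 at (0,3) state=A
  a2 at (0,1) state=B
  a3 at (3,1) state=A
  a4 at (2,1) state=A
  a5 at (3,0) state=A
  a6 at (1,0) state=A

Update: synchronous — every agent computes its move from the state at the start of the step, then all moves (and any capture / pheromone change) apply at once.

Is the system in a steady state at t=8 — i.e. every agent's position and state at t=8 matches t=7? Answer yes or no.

t=1: a0@(0,0):B a1@(0,3):A a2@(0,2):B a3@(3,1):A a4@(2,1):A a5@(1,1):A a6@(1,2):A
t=2: a0@(0,1):B a1@(1,0):A a2@(1,3):B a3@(2,0):A a4@(2,1):A a5@(2,2):A a6@(1,2):A
t=3: a0@(0,0):B a1@(0,2):A a2@(0,3):B a3@(2,0):A a4@(2,1):A a5@(2,2):A a6@(1,1):A
t=4: a0@(0,1):B a1@(1,0):A a2@(1,2):B a3@(2,0):A a4@(2,1):A a5@(2,2):A a6@(1,1):A
t=5: a0@(0,0):B a1@(1,0):A a2@(0,2):B a3@(2,0):A a4@(2,1):A a5@(2,2):A a6@(1,1):A
t=6: a0@(0,1):B a1@(1,0):A a2@(0,3):B a3@(2,0):A a4@(2,1):A a5@(2,2):A a6@(1,1):A
t=7: a0@(0,0):B a1@(0,2):A a2@(1,2):B a3@(2,0):A a4@(2,1):A a5@(2,2):A a6@(1,1):A
t=8: a0@(0,1):B a1@(0,3):A a2@(1,0):B a3@(2,0):A a4@(2,1):A a5@(2,2):A a6@(1,1):A

no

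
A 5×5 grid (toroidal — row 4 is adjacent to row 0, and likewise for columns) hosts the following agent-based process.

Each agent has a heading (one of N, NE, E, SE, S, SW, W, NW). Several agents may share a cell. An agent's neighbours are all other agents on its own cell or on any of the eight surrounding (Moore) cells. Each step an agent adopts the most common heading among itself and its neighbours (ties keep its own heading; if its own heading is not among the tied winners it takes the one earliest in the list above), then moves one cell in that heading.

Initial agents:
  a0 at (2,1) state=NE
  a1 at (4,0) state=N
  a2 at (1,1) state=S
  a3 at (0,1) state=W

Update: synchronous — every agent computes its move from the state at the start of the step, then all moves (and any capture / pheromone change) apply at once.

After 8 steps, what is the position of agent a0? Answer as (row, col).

(4, 4)

t=1: a0@(1,2):NE a1@(3,0):N a2@(2,1):S a3@(0,0):W
t=2: a0@(0,3):NE a1@(2,0):N a2@(3,1):S a3@(0,4):W
t=3: a0@(4,4):NE a1@(1,0):N a2@(4,1):S a3@(0,3):W
t=4: a0@(3,0):NE a1@(0,0):N a2@(0,1):S a3@(0,2):W
t=5: a0@(2,1):NE a1@(4,0):N a2@(1,1):S a3@(0,1):W
t=6: a0@(1,2):NE a1@(3,0):N a2@(2,1):S a3@(0,0):W
t=7: a0@(0,3):NE a1@(2,0):N a2@(3,1):S a3@(0,4):W
t=8: a0@(4,4):NE a1@(1,0):N a2@(4,1):S a3@(0,3):W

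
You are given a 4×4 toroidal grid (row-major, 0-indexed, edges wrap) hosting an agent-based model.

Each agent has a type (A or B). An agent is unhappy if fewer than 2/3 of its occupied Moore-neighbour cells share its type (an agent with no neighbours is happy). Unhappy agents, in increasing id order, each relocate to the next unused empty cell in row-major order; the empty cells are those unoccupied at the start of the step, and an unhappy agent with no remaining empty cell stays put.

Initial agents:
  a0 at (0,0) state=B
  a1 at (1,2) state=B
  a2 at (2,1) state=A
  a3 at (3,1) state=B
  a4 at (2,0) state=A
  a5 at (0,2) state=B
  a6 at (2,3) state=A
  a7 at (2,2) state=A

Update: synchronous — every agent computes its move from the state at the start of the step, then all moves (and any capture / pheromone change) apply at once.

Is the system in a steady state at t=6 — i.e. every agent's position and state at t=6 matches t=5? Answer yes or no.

t=1: a0@(0,0):B a1@(0,1):B a2@(0,3):A a3@(1,0):B a4@(2,0):A a5@(0,2):B a6@(2,3):A a7@(1,1):A
t=2: a0@(1,2):B a1@(0,1):B a2@(1,3):A a3@(2,1):B a4@(2,0):A a5@(2,2):B a6@(3,0):A a7@(3,1):A
t=3: a0@(1,2):B a1@(0,0):B a2@(0,2):A a3@(0,3):B a4@(2,0):A a5@(1,0):B a6@(1,1):A a7@(2,3):A
t=4: a0@(0,1):B a1@(0,0):B a2@(1,3):A a3@(0,3):B a4@(2,0):A a5@(2,1):B a6@(2,2):A a7@(3,0):A
t=5: a0@(0,2):B a1@(1,0):B a2@(1,1):A a3@(1,2):B a4@(2,0):A a5@(2,3):B a6@(3,1):A a7@(3,2):A
t=6: a0@(0,0):B a1@(0,1):B a2@(0,3):A a3@(1,2):B a4@(1,3):A a5@(2,1):B a6@(3,1):A a7@(2,2):A

no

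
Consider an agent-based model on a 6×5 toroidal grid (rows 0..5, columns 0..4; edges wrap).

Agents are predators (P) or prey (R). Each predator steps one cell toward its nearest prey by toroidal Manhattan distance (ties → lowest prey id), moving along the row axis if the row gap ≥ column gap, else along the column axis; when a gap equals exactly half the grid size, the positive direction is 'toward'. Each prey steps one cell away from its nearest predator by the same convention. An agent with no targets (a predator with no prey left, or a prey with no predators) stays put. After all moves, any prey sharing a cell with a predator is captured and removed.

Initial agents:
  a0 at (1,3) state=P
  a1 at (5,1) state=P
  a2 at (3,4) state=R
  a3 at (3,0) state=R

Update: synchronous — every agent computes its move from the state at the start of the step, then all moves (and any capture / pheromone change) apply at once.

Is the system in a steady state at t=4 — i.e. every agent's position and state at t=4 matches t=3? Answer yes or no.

t=1: a0@(2,3):P a1@(4,1):P a2@(4,4):R a3@(2,0):R
t=2: a0@(2,4):P a1@(4,0):P a2@(4,3):R a3@(2,1):R
t=3: a0@(2,0):P a1@(4,4):P a2@(4,2):R a3@(2,2):R
t=4: a0@(2,1):P a1@(4,3):P a2@(4,1):R a3@(2,3):R

no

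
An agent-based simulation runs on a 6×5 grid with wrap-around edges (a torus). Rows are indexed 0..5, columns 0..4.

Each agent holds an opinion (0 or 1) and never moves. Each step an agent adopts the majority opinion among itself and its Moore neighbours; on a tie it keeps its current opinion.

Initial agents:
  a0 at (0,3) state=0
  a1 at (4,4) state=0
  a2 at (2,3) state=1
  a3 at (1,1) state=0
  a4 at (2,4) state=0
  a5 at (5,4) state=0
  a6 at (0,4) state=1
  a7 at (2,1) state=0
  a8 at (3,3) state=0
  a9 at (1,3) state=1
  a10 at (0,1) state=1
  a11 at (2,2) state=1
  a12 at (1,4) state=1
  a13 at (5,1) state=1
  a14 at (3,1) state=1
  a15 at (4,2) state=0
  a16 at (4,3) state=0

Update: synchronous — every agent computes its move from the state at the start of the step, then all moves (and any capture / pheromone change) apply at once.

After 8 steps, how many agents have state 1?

10

t=1: a0@(0,3):1 a1@(4,4):0 a2@(2,3):1 a3@(1,1):0 a4@(2,4):1 a5@(5,4):0 a6@(0,4):1 a7@(2,1):0 a8@(3,3):0 a9@(1,3):1 a10@(0,1):1 a11@(2,2):1 a12@(1,4):1 a13@(5,1):1 a14@(3,1):1 a15@(4,2):0 a16@(4,3):0
t=2: (unchanged — steady state)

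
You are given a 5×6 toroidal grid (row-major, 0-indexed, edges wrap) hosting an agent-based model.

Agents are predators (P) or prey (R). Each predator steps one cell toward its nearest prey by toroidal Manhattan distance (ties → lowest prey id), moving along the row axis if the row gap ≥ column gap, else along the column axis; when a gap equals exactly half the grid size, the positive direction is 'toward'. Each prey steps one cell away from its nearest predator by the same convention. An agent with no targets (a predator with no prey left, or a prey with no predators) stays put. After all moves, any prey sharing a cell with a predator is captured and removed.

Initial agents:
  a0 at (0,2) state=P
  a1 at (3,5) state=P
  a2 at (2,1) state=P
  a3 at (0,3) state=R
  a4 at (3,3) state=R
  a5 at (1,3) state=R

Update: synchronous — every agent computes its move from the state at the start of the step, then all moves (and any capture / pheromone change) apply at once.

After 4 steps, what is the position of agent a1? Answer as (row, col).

t=1: a0@(0,3):P a1@(3,4):P a2@(2,2):P a3@(0,4):R a4@(3,2):R a5@(2,3):R
t=2: a0@(0,4):P a1@(4,4):P a2@(3,2):P a3@(0,5):R a4@(4,2):R a5@(2,4):R
t=3: a0@(0,5):P a1@(0,4):P a2@(4,2):P a3@(0,0):R a4@(0,2):R a5@(3,4):R
t=4: a0@(0,0):P a1@(0,5):P a2@(0,2):P a3@(0,1):R a4@(1,2):R a5@(2,4):R

(0, 5)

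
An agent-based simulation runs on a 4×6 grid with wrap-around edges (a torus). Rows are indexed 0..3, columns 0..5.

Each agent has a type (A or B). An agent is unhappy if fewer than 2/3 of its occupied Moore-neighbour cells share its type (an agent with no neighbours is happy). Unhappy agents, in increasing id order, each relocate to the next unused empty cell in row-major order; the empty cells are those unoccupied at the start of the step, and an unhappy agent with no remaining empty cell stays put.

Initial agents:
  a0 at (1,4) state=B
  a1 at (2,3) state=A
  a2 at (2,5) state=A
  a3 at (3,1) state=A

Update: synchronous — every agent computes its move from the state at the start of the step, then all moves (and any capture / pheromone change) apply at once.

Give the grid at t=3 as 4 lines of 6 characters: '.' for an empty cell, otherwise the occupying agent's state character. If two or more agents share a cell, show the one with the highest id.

BAA...
......
......
.A....

t=1: a0@(0,0):B a1@(0,1):A a2@(0,2):A a3@(3,1):A
t=2: a0@(0,3):B a1@(0,1):A a2@(0,2):A a3@(3,1):A
t=3: a0@(0,0):B a1@(0,1):A a2@(0,2):A a3@(3,1):A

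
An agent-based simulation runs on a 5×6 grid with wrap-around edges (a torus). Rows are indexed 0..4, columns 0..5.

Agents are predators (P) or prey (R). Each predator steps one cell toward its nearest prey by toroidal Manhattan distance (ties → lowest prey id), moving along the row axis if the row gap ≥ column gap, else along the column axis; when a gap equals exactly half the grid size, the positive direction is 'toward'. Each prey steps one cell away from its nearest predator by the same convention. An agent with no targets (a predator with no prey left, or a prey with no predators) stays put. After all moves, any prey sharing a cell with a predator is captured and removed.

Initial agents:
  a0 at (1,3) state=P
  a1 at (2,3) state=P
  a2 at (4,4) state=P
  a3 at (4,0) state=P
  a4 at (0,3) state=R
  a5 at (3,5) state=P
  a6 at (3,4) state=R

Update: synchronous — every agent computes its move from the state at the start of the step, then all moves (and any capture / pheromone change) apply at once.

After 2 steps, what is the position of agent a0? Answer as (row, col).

(4, 3)

t=1: a0@(0,3):P a1@(1,3):P a2@(3,4):P a3@(4,5):P a4@(4,3):R a5@(3,4):P a6@(2,4):R
t=2: a0@(4,3):P a1@(0,3):P a2@(2,4):P a3@(4,4):P a4@(3,3):R a5@(2,4):P a6@(1,4):R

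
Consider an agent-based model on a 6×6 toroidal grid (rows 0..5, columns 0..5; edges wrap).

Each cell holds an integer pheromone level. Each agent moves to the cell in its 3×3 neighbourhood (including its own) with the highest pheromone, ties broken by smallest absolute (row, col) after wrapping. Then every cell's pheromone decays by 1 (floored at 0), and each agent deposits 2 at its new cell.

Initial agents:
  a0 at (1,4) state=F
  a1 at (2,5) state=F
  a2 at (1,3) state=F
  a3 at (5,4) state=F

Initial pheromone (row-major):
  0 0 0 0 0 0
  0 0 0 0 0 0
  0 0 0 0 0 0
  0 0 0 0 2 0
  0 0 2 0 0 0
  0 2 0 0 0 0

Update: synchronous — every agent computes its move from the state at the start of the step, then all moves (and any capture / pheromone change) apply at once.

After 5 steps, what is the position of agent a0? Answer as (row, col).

t=1: a0@(0,3) a1@(3,4) a2@(0,2) a3@(0,3) | pheromone: 0 0 2 4 0 0 / 0 0 0 0 0 0 / 0 0 0 0 0 0 / 0 0 0 0 3 0 / 0 0 1 0 0 0 / 0 1 0 0 0 0
t=2: a0@(0,3) a1@(3,4) a2@(0,3) a3@(0,3) | pheromone: 0 0 1 9 0 0 / 0 0 0 0 0 0 / 0 0 0 0 0 0 / 0 0 0 0 4 0 / 0 0 0 0 0 0 / 0 0 0 0 0 0
t=3: a0@(0,3) a1@(3,4) a2@(0,3) a3@(0,3) | pheromone: 0 0 0 14 0 0 / 0 0 0 0 0 0 / 0 0 0 0 0 0 / 0 0 0 0 5 0 / 0 0 0 0 0 0 / 0 0 0 0 0 0
t=4: a0@(0,3) a1@(3,4) a2@(0,3) a3@(0,3) | pheromone: 0 0 0 19 0 0 / 0 0 0 0 0 0 / 0 0 0 0 0 0 / 0 0 0 0 6 0 / 0 0 0 0 0 0 / 0 0 0 0 0 0
t=5: a0@(0,3) a1@(3,4) a2@(0,3) a3@(0,3) | pheromone: 0 0 0 24 0 0 / 0 0 0 0 0 0 / 0 0 0 0 0 0 / 0 0 0 0 7 0 / 0 0 0 0 0 0 / 0 0 0 0 0 0

(0, 3)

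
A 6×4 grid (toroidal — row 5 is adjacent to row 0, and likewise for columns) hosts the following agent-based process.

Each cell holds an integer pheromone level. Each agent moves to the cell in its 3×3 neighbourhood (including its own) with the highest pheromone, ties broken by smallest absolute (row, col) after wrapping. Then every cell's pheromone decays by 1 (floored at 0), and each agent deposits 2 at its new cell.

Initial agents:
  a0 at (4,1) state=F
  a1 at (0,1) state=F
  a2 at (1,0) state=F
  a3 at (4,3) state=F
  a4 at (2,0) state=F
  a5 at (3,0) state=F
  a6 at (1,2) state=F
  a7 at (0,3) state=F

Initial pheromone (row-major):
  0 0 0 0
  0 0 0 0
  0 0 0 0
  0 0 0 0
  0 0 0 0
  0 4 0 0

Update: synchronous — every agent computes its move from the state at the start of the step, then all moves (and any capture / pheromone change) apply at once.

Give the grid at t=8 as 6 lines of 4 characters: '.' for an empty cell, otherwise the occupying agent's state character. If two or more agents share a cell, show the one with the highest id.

....
....
....
....
....
.F..

t=1: a0@(5,1) a1@(5,1) a2@(0,0) a3@(3,0) a4@(1,0) a5@(2,0) a6@(0,1) a7@(0,0) | pheromone: 4 2 0 0 / 2 0 0 0 / 2 0 0 0 / 2 0 0 0 / 0 0 0 0 / 0 7 0 0
t=2: a0@(5,1) a1@(5,1) a2@(5,1) a3@(2,0) a4@(0,0) a5@(1,0) a6@(5,1) a7@(5,1) | pheromone: 5 1 0 0 / 3 0 0 0 / 3 0 0 0 / 1 0 0 0 / 0 0 0 0 / 0 16 0 0
t=3: a0@(5,1) a1@(5,1) a2@(5,1) a3@(1,0) a4@(5,1) a5@(0,0) a6@(5,1) a7@(5,1) | pheromone: 6 0 0 0 / 4 0 0 0 / 2 0 0 0 / 0 0 0 0 / 0 0 0 0 / 0 27 0 0
t=4: a0@(5,1) a1@(5,1) a2@(5,1) a3@(0,0) a4@(5,1) a5@(5,1) a6@(5,1) a7@(5,1) | pheromone: 7 0 0 0 / 3 0 0 0 / 1 0 0 0 / 0 0 0 0 / 0 0 0 0 / 0 40 0 0
t=5: a0@(5,1) a1@(5,1) a2@(5,1) a3@(5,1) a4@(5,1) a5@(5,1) a6@(5,1) a7@(5,1) | pheromone: 6 0 0 0 / 2 0 0 0 / 0 0 0 0 / 0 0 0 0 / 0 0 0 0 / 0 55 0 0
t=6: a0@(5,1) a1@(5,1) a2@(5,1) a3@(5,1) a4@(5,1) a5@(5,1) a6@(5,1) a7@(5,1) | pheromone: 5 0 0 0 / 1 0 0 0 / 0 0 0 0 / 0 0 0 0 / 0 0 0 0 / 0 70 0 0
t=7: a0@(5,1) a1@(5,1) a2@(5,1) a3@(5,1) a4@(5,1) a5@(5,1) a6@(5,1) a7@(5,1) | pheromone: 4 0 0 0 / 0 0 0 0 / 0 0 0 0 / 0 0 0 0 / 0 0 0 0 / 0 85 0 0
t=8: a0@(5,1) a1@(5,1) a2@(5,1) a3@(5,1) a4@(5,1) a5@(5,1) a6@(5,1) a7@(5,1) | pheromone: 3 0 0 0 / 0 0 0 0 / 0 0 0 0 / 0 0 0 0 / 0 0 0 0 / 0 100 0 0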